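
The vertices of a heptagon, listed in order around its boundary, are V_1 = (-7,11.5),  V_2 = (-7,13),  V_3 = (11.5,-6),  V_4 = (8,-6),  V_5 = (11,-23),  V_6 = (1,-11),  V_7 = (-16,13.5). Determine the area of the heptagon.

Cross-terms: -10.5, -107.5, -21, -118, -98, -162.5, -89.5  ⇒  Σ = -607
Area = |Σ|/2 = 303.5.

303.5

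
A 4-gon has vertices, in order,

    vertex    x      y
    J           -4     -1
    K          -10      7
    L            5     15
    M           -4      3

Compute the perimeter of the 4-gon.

46

|JK| = √((-6)² + (8)²) = √100 = 10
|KL| = √((15)² + (8)²) = √289 = 17
|LM| = √((-9)² + (-12)²) = √225 = 15
|MJ| = √((0)² + (-4)²) = √16 = 4
Perimeter = 10 + 17 + 15 + 4 = 46.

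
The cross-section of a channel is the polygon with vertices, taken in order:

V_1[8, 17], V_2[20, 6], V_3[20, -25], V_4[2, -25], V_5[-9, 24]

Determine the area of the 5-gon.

Σ = (-292) + (-620) + (-450) + (-177) + (-345) = -1884
Area = |Σ|/2 = 942.

942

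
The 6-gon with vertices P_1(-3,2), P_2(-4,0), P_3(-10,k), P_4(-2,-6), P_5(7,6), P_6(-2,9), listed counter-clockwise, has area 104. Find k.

-6

Write out the shoelace sum; only the two edges meeting at P_3 involve k:
2·Area = [((-4)·k − (-10)·0) + ((-10)·(-6) − (-2)·k)] + 136
       = -2·k + 196 = 208
⇒ k = -6.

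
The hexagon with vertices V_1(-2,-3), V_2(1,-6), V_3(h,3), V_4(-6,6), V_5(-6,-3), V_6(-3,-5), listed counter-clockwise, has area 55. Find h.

0

Write out the shoelace sum; only the two edges meeting at V_3 involve h:
2·Area = [(1·3 − h·(-6)) + (h·6 − (-6)·3)] + 89
       = 12·h + 110 = 110
⇒ h = 0.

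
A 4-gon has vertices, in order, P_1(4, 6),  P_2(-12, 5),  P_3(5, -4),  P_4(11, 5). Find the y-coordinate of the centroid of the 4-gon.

7/3

Apply the surveyor's formula. First the cross-terms c_i = x_i·y_{i+1} − x_{i+1}·y_i:
  92, 23, 69, 46  ⇒  2A = 230, A = 115.
Then Σ (y_i + y_{i+1})·c_i = 1610, so ȳ = 1610 / (6·115) = 7/3.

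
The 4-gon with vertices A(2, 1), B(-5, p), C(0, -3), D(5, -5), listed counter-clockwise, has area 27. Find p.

2

Write out the shoelace sum; only the two edges meeting at B involve p:
2·Area = [(2·p − (-5)·1) + ((-5)·(-3) − 0·p)] + 30
       = 2·p + 50 = 54
⇒ p = 2.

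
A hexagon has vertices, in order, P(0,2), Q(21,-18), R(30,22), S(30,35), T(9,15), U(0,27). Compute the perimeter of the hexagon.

|PQ| = √((21)² + (-20)²) = √841 = 29
|QR| = √((9)² + (40)²) = √1681 = 41
|RS| = √((0)² + (13)²) = √169 = 13
|ST| = √((-21)² + (-20)²) = √841 = 29
|TU| = √((-9)² + (12)²) = √225 = 15
|UP| = √((0)² + (-25)²) = √625 = 25
Perimeter = 29 + 41 + 13 + 29 + 15 + 25 = 152.

152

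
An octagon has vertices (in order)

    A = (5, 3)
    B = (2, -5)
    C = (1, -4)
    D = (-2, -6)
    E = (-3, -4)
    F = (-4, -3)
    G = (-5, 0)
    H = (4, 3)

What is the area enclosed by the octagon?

49

Apply the shoelace formula: 2A = Σ (x_i·y_{i+1} − x_{i+1}·y_i), indices taken mod 8.
Σ = (-31) + (-3) + (-14) + (-10) + (-7) + (-15) + (-15) + (-3) = -98
Area = |Σ|/2 = 49.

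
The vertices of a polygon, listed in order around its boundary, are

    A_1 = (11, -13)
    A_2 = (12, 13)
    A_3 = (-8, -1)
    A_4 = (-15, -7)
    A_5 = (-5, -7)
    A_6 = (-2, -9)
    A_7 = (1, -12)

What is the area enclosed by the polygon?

Σ = (299) + (92) + (41) + (70) + (31) + (33) + (119) = 685
Area = |Σ|/2 = 342.5.

342.5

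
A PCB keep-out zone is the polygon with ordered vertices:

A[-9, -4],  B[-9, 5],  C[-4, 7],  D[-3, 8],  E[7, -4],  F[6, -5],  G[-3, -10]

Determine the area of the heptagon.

Apply the shoelace (surveyor's) formula: 2A = Σ (x_i·y_{i+1} − x_{i+1}·y_i), indices taken mod 7.
Cross-terms: -81, -43, -11, -44, -11, -75, -78  ⇒  Σ = -343
Area = |Σ|/2 = 171.5.

171.5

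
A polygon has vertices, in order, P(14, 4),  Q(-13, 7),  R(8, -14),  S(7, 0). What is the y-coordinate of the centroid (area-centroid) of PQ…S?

-82/201

Apply Gauss's area formula. First the cross-terms c_i = x_i·y_{i+1} − x_{i+1}·y_i:
  150, 126, 98, 28  ⇒  2A = 402, A = 201.
Then Σ (y_i + y_{i+1})·c_i = -492, so ȳ = -492 / (6·201) = -82/201.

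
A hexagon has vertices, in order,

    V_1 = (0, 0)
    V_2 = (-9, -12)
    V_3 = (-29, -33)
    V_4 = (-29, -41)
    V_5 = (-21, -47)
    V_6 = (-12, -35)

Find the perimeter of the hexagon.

114

|V_1V_2| = √((-9)² + (-12)²) = √225 = 15
|V_2V_3| = √((-20)² + (-21)²) = √841 = 29
|V_3V_4| = √((0)² + (-8)²) = √64 = 8
|V_4V_5| = √((8)² + (-6)²) = √100 = 10
|V_5V_6| = √((9)² + (12)²) = √225 = 15
|V_6V_1| = √((12)² + (35)²) = √1369 = 37
Perimeter = 15 + 29 + 8 + 10 + 15 + 37 = 114.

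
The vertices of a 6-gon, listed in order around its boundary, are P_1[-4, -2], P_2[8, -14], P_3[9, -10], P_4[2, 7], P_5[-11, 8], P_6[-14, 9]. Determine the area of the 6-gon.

185.5

Cross-terms: 72, 46, 83, 93, 13, 64  ⇒  Σ = 371
Area = |Σ|/2 = 185.5.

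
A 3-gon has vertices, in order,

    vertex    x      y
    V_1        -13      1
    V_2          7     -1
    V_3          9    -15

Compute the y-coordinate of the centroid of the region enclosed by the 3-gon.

-5

Apply the surveyor's formula. First the cross-terms c_i = x_i·y_{i+1} − x_{i+1}·y_i:
  6, -96, -186  ⇒  2A = -276, A = -138.
Then Σ (y_i + y_{i+1})·c_i = 4140, so ȳ = 4140 / (6·(-138)) = -5.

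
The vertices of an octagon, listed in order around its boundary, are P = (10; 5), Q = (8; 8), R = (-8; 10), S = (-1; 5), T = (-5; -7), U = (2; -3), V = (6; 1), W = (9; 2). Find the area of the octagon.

Σ = (40) + (144) + (-30) + (32) + (29) + (20) + (3) + (25) = 263
Area = |Σ|/2 = 131.5.

131.5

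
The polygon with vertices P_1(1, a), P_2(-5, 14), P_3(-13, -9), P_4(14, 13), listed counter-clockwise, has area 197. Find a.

11

The doubled signed area Σ (x_i y_{i+1} − x_{i+1} y_i) is linear in a.
With a=0 it equals 185; the coefficient of a is 19 (from the two edges through P_1).
So 19·a + 185 = 2·197 = 394 ⇒ a = 11.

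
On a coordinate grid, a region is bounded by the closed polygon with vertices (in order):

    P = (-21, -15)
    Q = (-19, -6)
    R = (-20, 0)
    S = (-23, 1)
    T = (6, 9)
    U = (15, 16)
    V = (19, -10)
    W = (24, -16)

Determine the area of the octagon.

882.5

Σ = (-159) + (-120) + (-20) + (-213) + (-39) + (-454) + (-64) + (-696) = -1765
Area = |Σ|/2 = 882.5.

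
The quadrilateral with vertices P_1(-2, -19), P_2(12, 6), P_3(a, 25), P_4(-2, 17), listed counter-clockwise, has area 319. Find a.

0

Write out the shoelace sum; only the two edges meeting at P_3 involve a:
2·Area = [(12·25 − a·6) + (a·17 − (-2)·25)] + 288
       = 11·a + 638 = 638
⇒ a = 0.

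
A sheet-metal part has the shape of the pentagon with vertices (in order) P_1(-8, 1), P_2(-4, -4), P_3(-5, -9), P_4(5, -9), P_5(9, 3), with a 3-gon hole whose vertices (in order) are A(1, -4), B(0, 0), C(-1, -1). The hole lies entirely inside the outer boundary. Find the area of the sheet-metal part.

Outer boundary:
Apply Gauss's area formula: 2A = Σ (x_i·y_{i+1} − x_{i+1}·y_i), indices taken mod 5.
Σ = (36) + (16) + (90) + (96) + (33) = 271
Area = |Σ|/2 = 135.5.
Hole:
Cross-terms: 0, 0, 5  ⇒  Σ = 5
Area = |Σ|/2 = 2.5.
Net area = 135.5 − 2.5 = 133.

133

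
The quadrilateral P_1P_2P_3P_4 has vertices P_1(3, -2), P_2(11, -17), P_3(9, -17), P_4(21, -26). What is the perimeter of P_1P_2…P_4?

64

|P_1P_2| = √((8)² + (-15)²) = √289 = 17
|P_2P_3| = √((-2)² + (0)²) = √4 = 2
|P_3P_4| = √((12)² + (-9)²) = √225 = 15
|P_4P_1| = √((-18)² + (24)²) = √900 = 30
Perimeter = 17 + 2 + 15 + 30 = 64.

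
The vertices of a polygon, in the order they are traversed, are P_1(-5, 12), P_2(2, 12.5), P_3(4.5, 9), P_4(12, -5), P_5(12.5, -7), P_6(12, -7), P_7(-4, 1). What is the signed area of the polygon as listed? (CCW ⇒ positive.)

Apply the surveyor's formula: 2A = Σ (x_i·y_{i+1} − x_{i+1}·y_i), indices taken mod 7.
Σ = (-86.5) + (-38.25) + (-130.5) + (-21.5) + (-3.5) + (-16) + (-43) = -339.25
Signed area = Σ/2 = -169.625 (negative ⇒ clockwise traversal).

-169.625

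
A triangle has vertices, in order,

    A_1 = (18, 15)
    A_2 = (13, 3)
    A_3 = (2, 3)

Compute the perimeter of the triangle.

|A_1A_2| = √((-5)² + (-12)²) = √169 = 13
|A_2A_3| = √((-11)² + (0)²) = √121 = 11
|A_3A_1| = √((16)² + (12)²) = √400 = 20
Perimeter = 13 + 11 + 20 = 44.

44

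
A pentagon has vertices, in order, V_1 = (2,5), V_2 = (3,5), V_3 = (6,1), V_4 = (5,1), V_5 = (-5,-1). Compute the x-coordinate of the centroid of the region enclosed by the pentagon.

94/81

Apply Gauss's area formula. First the cross-terms c_i = x_i·y_{i+1} − x_{i+1}·y_i:
  -5, -27, 1, 0, -23  ⇒  2A = -54, A = -27.
Then Σ (x_i + x_{i+1})·c_i = -188, so x̄ = -188 / (6·(-27)) = 94/81.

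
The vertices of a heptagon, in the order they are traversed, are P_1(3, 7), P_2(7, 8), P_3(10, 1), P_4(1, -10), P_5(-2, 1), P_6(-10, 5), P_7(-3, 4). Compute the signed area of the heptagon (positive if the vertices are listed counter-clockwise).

Cross-terms: -25, -73, -101, -19, 0, -25, -33  ⇒  Σ = -276
Signed area = Σ/2 = -138 (negative ⇒ clockwise traversal).

-138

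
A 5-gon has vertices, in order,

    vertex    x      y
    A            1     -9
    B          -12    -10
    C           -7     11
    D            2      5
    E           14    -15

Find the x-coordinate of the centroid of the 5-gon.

Apply the shoelace formula. First the cross-terms c_i = x_i·y_{i+1} − x_{i+1}·y_i:
  -118, -202, -57, -100, -111  ⇒  2A = -588, A = -294.
Then Σ (x_i + x_{i+1})·c_i = 2156, so x̄ = 2156 / (6·(-294)) = -11/9.

-11/9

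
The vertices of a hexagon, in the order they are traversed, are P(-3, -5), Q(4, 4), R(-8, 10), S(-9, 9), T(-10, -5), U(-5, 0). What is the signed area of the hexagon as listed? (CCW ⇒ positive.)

116.5

Apply the shoelace (surveyor's) formula: 2A = Σ (x_i·y_{i+1} − x_{i+1}·y_i), indices taken mod 6.
Σ = (8) + (72) + (18) + (135) + (-25) + (25) = 233
Signed area = Σ/2 = 116.5 (positive ⇒ counter-clockwise traversal).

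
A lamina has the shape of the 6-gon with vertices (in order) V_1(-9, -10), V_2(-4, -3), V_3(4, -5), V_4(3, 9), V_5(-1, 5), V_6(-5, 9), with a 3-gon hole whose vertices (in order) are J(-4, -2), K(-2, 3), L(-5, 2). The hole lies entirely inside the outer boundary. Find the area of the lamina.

114

Outer boundary:
Cross-terms: -13, 32, 51, 24, 16, 131  ⇒  Σ = 241
Area = |Σ|/2 = 120.5.
Hole:
Apply the shoelace (surveyor's) formula: 2A = Σ (x_i·y_{i+1} − x_{i+1}·y_i), indices taken mod 3.
Cross-terms: -16, 11, 18  ⇒  Σ = 13
Area = |Σ|/2 = 6.5.
Net area = 120.5 − 6.5 = 114.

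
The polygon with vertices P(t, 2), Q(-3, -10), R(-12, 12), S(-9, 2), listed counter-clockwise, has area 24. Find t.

Write out the shoelace sum; only the two edges meeting at P involve t:
2·Area = [((-9)·2 − t·2) + (t·(-10) − (-3)·2)] + -72
       = -12·t + -84 = 48
⇒ t = -11.

-11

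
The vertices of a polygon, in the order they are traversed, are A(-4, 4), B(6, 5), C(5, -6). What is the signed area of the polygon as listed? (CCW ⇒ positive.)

Apply Gauss's area formula: 2A = Σ (x_i·y_{i+1} − x_{i+1}·y_i), indices taken mod 3.
A→B: (-4)(5) − (6)(4) = -44
B→C: (6)(-6) − (5)(5) = -61
C→A: (5)(4) − (-4)(-6) = -4
Σ = -109
Signed area = Σ/2 = -54.5 (negative ⇒ clockwise traversal).

-54.5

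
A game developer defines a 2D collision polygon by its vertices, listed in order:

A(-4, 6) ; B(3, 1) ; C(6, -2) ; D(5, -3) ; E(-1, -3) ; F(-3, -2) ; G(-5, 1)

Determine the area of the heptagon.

Apply the shoelace formula: 2A = Σ (x_i·y_{i+1} − x_{i+1}·y_i), indices taken mod 7.
Σ = (-22) + (-12) + (-8) + (-18) + (-7) + (-13) + (-26) = -106
Area = |Σ|/2 = 53.

53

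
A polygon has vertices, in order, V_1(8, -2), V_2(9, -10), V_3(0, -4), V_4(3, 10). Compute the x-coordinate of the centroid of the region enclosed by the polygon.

572/129

Apply the surveyor's formula. First the cross-terms c_i = x_i·y_{i+1} − x_{i+1}·y_i:
  -62, -36, 12, -86  ⇒  2A = -172, A = -86.
Then Σ (x_i + x_{i+1})·c_i = -2288, so x̄ = -2288 / (6·(-86)) = 572/129.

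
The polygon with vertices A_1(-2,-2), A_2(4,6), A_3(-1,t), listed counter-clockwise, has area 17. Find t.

5

The doubled signed area Σ (x_i y_{i+1} − x_{i+1} y_i) is linear in t.
With t=0 it equals 4; the coefficient of t is 6 (from the two edges through A_3).
So 6·t + 4 = 2·17 = 34 ⇒ t = 5.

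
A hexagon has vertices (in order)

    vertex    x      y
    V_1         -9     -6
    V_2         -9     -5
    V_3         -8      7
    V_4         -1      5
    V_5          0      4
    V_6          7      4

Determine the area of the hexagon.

91.5

Σ = (-9) + (-103) + (-33) + (-4) + (-28) + (-6) = -183
Area = |Σ|/2 = 91.5.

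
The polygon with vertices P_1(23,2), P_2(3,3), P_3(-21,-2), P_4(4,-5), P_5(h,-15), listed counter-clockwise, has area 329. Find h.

20

The doubled signed area Σ (x_i y_{i+1} − x_{i+1} y_i) is linear in h.
With h=0 it equals 518; the coefficient of h is 7 (from the two edges through P_5).
So 7·h + 518 = 2·329 = 658 ⇒ h = 20.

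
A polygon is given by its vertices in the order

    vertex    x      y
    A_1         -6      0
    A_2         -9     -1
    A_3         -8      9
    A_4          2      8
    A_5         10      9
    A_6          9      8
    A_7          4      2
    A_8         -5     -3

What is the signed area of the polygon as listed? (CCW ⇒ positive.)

-131

Apply the surveyor's formula: 2A = Σ (x_i·y_{i+1} − x_{i+1}·y_i), indices taken mod 8.
Σ = (6) + (-89) + (-82) + (-62) + (-1) + (-14) + (-2) + (-18) = -262
Signed area = Σ/2 = -131 (negative ⇒ clockwise traversal).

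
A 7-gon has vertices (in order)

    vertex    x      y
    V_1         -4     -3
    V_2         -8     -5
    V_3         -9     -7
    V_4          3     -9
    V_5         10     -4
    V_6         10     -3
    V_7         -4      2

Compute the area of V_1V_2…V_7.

Σ = (-4) + (11) + (102) + (78) + (10) + (8) + (20) = 225
Area = |Σ|/2 = 112.5.

112.5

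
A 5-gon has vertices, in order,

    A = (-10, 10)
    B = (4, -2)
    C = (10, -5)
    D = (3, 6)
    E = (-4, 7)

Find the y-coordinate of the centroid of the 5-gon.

101/39

Apply the surveyor's formula. First the cross-terms c_i = x_i·y_{i+1} − x_{i+1}·y_i:
  -20, 0, 75, 45, 30  ⇒  2A = 130, A = 65.
Then Σ (y_i + y_{i+1})·c_i = 1010, so ȳ = 1010 / (6·65) = 101/39.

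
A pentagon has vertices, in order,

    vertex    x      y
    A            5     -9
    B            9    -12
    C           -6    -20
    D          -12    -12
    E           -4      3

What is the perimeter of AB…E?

|AB| = √((4)² + (-3)²) = √25 = 5
|BC| = √((-15)² + (-8)²) = √289 = 17
|CD| = √((-6)² + (8)²) = √100 = 10
|DE| = √((8)² + (15)²) = √289 = 17
|EA| = √((9)² + (-12)²) = √225 = 15
Perimeter = 5 + 17 + 10 + 17 + 15 = 64.

64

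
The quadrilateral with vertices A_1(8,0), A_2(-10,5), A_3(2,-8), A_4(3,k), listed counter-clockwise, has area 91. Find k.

Write out the shoelace sum; only the two edges meeting at A_4 involve k:
2·Area = [(2·k − 3·(-8)) + (3·0 − 8·k)] + 110
       = -6·k + 134 = 182
⇒ k = -8.

-8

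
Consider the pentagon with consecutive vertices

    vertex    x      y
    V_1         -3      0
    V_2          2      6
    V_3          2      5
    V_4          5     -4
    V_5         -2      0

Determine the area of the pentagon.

30.5

Apply Gauss's area formula: 2A = Σ (x_i·y_{i+1} − x_{i+1}·y_i), indices taken mod 5.
Cross-terms: -18, -2, -33, -8, 0  ⇒  Σ = -61
Area = |Σ|/2 = 30.5.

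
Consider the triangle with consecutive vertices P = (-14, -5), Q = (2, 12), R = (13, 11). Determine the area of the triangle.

Apply Gauss's area formula: 2A = Σ (x_i·y_{i+1} − x_{i+1}·y_i), indices taken mod 3.
Cross-terms: -158, -134, 89  ⇒  Σ = -203
Area = |Σ|/2 = 101.5.

101.5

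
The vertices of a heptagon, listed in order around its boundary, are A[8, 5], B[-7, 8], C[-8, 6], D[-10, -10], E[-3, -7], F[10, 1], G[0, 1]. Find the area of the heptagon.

185

Cross-terms: 99, 22, 140, 40, 67, 10, -8  ⇒  Σ = 370
Area = |Σ|/2 = 185.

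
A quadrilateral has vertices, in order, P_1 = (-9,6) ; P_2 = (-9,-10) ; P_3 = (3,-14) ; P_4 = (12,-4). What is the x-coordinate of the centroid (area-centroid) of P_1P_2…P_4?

Apply Gauss's area formula. First the cross-terms c_i = x_i·y_{i+1} − x_{i+1}·y_i:
  144, 156, 156, 36  ⇒  2A = 492, A = 246.
Then Σ (x_i + x_{i+1})·c_i = -1080, so x̄ = -1080 / (6·246) = -30/41.

-30/41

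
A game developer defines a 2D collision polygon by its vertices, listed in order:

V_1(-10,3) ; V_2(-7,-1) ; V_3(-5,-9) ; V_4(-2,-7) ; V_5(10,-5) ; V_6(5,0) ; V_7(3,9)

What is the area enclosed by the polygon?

177.5

Apply the shoelace (surveyor's) formula: 2A = Σ (x_i·y_{i+1} − x_{i+1}·y_i), indices taken mod 7.
V_1→V_2: (-10)(-1) − (-7)(3) = 31
V_2→V_3: (-7)(-9) − (-5)(-1) = 58
V_3→V_4: (-5)(-7) − (-2)(-9) = 17
V_4→V_5: (-2)(-5) − (10)(-7) = 80
V_5→V_6: (10)(0) − (5)(-5) = 25
V_6→V_7: (5)(9) − (3)(0) = 45
V_7→V_1: (3)(3) − (-10)(9) = 99
Σ = 355
Area = |Σ|/2 = 177.5.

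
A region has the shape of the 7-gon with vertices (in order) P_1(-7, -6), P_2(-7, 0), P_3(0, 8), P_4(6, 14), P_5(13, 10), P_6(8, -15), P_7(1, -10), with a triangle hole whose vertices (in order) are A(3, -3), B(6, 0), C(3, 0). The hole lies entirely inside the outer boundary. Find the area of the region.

Outer boundary:
Σ = (-42) + (-56) + (-48) + (-122) + (-275) + (-65) + (-76) = -684
Area = |Σ|/2 = 342.
Hole:
Apply the shoelace formula: 2A = Σ (x_i·y_{i+1} − x_{i+1}·y_i), indices taken mod 3.
Σ = (18) + (0) + (-9) = 9
Area = |Σ|/2 = 4.5.
Net area = 342 − 4.5 = 337.5.

337.5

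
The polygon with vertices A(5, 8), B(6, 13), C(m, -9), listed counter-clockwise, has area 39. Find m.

The doubled signed area Σ (x_i y_{i+1} − x_{i+1} y_i) is linear in m.
With m=0 it equals 8; the coefficient of m is -5 (from the two edges through C).
So -5·m + 8 = 2·39 = 78 ⇒ m = -14.

-14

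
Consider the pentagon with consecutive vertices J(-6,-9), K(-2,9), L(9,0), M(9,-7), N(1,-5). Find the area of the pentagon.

Apply the shoelace (surveyor's) formula: 2A = Σ (x_i·y_{i+1} − x_{i+1}·y_i), indices taken mod 5.
Σ = (-72) + (-81) + (-63) + (-38) + (-39) = -293
Area = |Σ|/2 = 146.5.

146.5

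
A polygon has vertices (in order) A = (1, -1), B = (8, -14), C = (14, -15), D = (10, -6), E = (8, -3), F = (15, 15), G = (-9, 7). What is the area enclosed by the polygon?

Apply Gauss's area formula: 2A = Σ (x_i·y_{i+1} − x_{i+1}·y_i), indices taken mod 7.
Σ = (-6) + (76) + (66) + (18) + (165) + (240) + (2) = 561
Area = |Σ|/2 = 280.5.

280.5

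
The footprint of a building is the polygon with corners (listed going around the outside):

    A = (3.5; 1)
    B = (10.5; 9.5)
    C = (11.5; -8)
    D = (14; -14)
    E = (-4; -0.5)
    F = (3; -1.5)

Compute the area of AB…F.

133.375

Apply the shoelace (surveyor's) formula: 2A = Σ (x_i·y_{i+1} − x_{i+1}·y_i), indices taken mod 6.
Σ = (22.75) + (-193.25) + (-49) + (-63) + (7.5) + (8.25) = -266.75
Area = |Σ|/2 = 133.375.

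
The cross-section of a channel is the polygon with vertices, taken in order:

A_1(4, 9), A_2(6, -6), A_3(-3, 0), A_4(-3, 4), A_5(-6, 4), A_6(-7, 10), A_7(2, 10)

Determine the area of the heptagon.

Apply the surveyor's formula: 2A = Σ (x_i·y_{i+1} − x_{i+1}·y_i), indices taken mod 7.
Cross-terms: -78, -18, -12, 12, -32, -90, -22  ⇒  Σ = -240
Area = |Σ|/2 = 120.

120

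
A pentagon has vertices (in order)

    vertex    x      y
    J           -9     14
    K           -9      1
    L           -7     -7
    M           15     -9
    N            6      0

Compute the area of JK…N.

Apply the shoelace formula: 2A = Σ (x_i·y_{i+1} − x_{i+1}·y_i), indices taken mod 5.
J→K: (-9)(1) − (-9)(14) = 117
K→L: (-9)(-7) − (-7)(1) = 70
L→M: (-7)(-9) − (15)(-7) = 168
M→N: (15)(0) − (6)(-9) = 54
N→J: (6)(14) − (-9)(0) = 84
Σ = 493
Area = |Σ|/2 = 246.5.

246.5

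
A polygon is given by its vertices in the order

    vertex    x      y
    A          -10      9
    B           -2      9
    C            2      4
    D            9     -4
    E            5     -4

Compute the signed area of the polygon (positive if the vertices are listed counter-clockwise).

Apply the surveyor's formula: 2A = Σ (x_i·y_{i+1} − x_{i+1}·y_i), indices taken mod 5.
Σ = (-72) + (-26) + (-44) + (-16) + (5) = -153
Signed area = Σ/2 = -76.5 (negative ⇒ clockwise traversal).

-76.5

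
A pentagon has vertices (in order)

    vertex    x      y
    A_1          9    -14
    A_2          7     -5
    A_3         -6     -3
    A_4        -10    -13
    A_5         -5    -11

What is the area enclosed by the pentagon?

Apply Gauss's area formula: 2A = Σ (x_i·y_{i+1} − x_{i+1}·y_i), indices taken mod 5.
Σ = (53) + (-51) + (48) + (45) + (169) = 264
Area = |Σ|/2 = 132.

132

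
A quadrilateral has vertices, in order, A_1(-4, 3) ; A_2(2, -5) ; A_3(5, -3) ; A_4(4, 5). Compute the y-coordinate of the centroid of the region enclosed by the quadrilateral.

25/51

Apply the shoelace formula. First the cross-terms c_i = x_i·y_{i+1} − x_{i+1}·y_i:
  14, 19, 37, 32  ⇒  2A = 102, A = 51.
Then Σ (y_i + y_{i+1})·c_i = 150, so ȳ = 150 / (6·51) = 25/51.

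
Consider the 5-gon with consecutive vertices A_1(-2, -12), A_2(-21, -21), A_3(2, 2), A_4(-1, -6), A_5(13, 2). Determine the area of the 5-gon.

Apply Gauss's area formula: 2A = Σ (x_i·y_{i+1} − x_{i+1}·y_i), indices taken mod 5.
Cross-terms: -210, 0, -10, 76, -152  ⇒  Σ = -296
Area = |Σ|/2 = 148.

148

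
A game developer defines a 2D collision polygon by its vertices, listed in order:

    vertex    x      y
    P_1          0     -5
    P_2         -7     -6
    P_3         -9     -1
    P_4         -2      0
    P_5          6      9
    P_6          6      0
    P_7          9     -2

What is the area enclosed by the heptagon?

Cross-terms: -35, -47, -2, -18, -54, -12, -45  ⇒  Σ = -213
Area = |Σ|/2 = 106.5.

106.5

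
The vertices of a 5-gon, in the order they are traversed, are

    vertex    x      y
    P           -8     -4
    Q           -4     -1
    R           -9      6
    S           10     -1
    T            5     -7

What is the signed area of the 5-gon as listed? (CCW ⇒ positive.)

-116.5

Σ = (-8) + (-33) + (-51) + (-65) + (-76) = -233
Signed area = Σ/2 = -116.5 (negative ⇒ clockwise traversal).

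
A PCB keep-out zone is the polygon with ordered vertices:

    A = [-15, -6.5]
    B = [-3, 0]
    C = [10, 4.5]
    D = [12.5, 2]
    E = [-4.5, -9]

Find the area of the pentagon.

139.25

Σ = (-19.5) + (-13.5) + (-36.25) + (-103.5) + (-105.75) = -278.5
Area = |Σ|/2 = 139.25.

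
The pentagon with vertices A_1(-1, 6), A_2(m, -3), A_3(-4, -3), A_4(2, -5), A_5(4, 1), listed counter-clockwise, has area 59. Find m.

Write out the shoelace sum; only the two edges meeting at A_2 involve m:
2·Area = [((-1)·(-3) − m·6) + (m·(-3) − (-4)·(-3))] + 73
       = -9·m + 64 = 118
⇒ m = -6.

-6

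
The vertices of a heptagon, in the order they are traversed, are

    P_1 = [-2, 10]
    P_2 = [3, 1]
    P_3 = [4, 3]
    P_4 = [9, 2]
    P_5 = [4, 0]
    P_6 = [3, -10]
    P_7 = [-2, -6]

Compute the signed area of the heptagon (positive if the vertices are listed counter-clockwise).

Cross-terms: -32, 5, -19, -8, -40, -38, -32  ⇒  Σ = -164
Signed area = Σ/2 = -82 (negative ⇒ clockwise traversal).

-82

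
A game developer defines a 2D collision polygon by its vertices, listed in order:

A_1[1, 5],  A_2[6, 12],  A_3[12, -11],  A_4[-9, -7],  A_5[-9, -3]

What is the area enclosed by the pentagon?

Apply Gauss's area formula: 2A = Σ (x_i·y_{i+1} − x_{i+1}·y_i), indices taken mod 5.
A_1→A_2: (1)(12) − (6)(5) = -18
A_2→A_3: (6)(-11) − (12)(12) = -210
A_3→A_4: (12)(-7) − (-9)(-11) = -183
A_4→A_5: (-9)(-3) − (-9)(-7) = -36
A_5→A_1: (-9)(5) − (1)(-3) = -42
Σ = -489
Area = |Σ|/2 = 244.5.

244.5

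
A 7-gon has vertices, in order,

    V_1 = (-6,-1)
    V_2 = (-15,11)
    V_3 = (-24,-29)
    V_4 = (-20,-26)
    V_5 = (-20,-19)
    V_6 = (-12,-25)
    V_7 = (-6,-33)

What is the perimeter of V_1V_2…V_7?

|V_1V_2| = √((-9)² + (12)²) = √225 = 15
|V_2V_3| = √((-9)² + (-40)²) = √1681 = 41
|V_3V_4| = √((4)² + (3)²) = √25 = 5
|V_4V_5| = √((0)² + (7)²) = √49 = 7
|V_5V_6| = √((8)² + (-6)²) = √100 = 10
|V_6V_7| = √((6)² + (-8)²) = √100 = 10
|V_7V_1| = √((0)² + (32)²) = √1024 = 32
Perimeter = 15 + 41 + 5 + 7 + 10 + 10 + 32 = 120.

120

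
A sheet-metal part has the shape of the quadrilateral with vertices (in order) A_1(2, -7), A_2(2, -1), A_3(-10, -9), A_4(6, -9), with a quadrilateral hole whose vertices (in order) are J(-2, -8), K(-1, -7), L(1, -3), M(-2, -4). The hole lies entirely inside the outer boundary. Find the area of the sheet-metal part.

45

Outer boundary:
Apply the surveyor's formula: 2A = Σ (x_i·y_{i+1} − x_{i+1}·y_i), indices taken mod 4.
A_1→A_2: (2)(-1) − (2)(-7) = 12
A_2→A_3: (2)(-9) − (-10)(-1) = -28
A_3→A_4: (-10)(-9) − (6)(-9) = 144
A_4→A_1: (6)(-7) − (2)(-9) = -24
Σ = 104
Area = |Σ|/2 = 52.
Hole:
Apply Gauss's area formula: 2A = Σ (x_i·y_{i+1} − x_{i+1}·y_i), indices taken mod 4.
J→K: (-2)(-7) − (-1)(-8) = 6
K→L: (-1)(-3) − (1)(-7) = 10
L→M: (1)(-4) − (-2)(-3) = -10
M→J: (-2)(-8) − (-2)(-4) = 8
Σ = 14
Area = |Σ|/2 = 7.
Net area = 52 − 7 = 45.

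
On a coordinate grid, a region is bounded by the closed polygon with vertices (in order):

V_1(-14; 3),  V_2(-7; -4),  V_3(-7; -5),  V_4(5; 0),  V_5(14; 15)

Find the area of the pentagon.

Apply the surveyor's formula: 2A = Σ (x_i·y_{i+1} − x_{i+1}·y_i), indices taken mod 5.
Cross-terms: 77, 7, 25, 75, 252  ⇒  Σ = 436
Area = |Σ|/2 = 218.

218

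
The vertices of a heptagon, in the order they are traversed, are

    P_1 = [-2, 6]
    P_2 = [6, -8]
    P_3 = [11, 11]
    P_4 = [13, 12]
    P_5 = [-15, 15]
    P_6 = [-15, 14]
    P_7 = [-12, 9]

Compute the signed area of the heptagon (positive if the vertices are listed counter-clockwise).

Apply Gauss's area formula: 2A = Σ (x_i·y_{i+1} − x_{i+1}·y_i), indices taken mod 7.
P_1→P_2: (-2)(-8) − (6)(6) = -20
P_2→P_3: (6)(11) − (11)(-8) = 154
P_3→P_4: (11)(12) − (13)(11) = -11
P_4→P_5: (13)(15) − (-15)(12) = 375
P_5→P_6: (-15)(14) − (-15)(15) = 15
P_6→P_7: (-15)(9) − (-12)(14) = 33
P_7→P_1: (-12)(6) − (-2)(9) = -54
Σ = 492
Signed area = Σ/2 = 246 (positive ⇒ counter-clockwise traversal).

246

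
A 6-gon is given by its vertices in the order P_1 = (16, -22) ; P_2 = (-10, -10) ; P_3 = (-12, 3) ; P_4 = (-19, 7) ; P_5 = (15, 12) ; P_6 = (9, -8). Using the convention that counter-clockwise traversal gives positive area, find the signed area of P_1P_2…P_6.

P_1→P_2: (16)(-10) − (-10)(-22) = -380
P_2→P_3: (-10)(3) − (-12)(-10) = -150
P_3→P_4: (-12)(7) − (-19)(3) = -27
P_4→P_5: (-19)(12) − (15)(7) = -333
P_5→P_6: (15)(-8) − (9)(12) = -228
P_6→P_1: (9)(-22) − (16)(-8) = -70
Σ = -1188
Signed area = Σ/2 = -594 (negative ⇒ clockwise traversal).

-594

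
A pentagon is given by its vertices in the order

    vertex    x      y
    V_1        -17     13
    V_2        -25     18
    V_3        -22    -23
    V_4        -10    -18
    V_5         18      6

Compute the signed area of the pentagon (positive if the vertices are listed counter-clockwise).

878

Apply the shoelace formula: 2A = Σ (x_i·y_{i+1} − x_{i+1}·y_i), indices taken mod 5.
Cross-terms: 19, 971, 166, 264, 336  ⇒  Σ = 1756
Signed area = Σ/2 = 878 (positive ⇒ counter-clockwise traversal).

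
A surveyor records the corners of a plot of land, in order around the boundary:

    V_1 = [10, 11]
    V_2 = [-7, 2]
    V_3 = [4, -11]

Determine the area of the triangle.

160

Apply the surveyor's formula: 2A = Σ (x_i·y_{i+1} − x_{i+1}·y_i), indices taken mod 3.
Σ = (97) + (69) + (154) = 320
Area = |Σ|/2 = 160.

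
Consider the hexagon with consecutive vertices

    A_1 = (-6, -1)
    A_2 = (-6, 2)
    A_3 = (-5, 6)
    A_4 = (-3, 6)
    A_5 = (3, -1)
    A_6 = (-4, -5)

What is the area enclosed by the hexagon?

Σ = (-18) + (-26) + (-12) + (-15) + (-19) + (-26) = -116
Area = |Σ|/2 = 58.

58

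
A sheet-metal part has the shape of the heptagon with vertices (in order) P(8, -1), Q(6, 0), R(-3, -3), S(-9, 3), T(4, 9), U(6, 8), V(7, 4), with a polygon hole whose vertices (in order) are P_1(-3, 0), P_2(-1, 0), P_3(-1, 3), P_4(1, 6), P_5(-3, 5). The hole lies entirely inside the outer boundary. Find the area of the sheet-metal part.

Outer boundary:
Apply the surveyor's formula: 2A = Σ (x_i·y_{i+1} − x_{i+1}·y_i), indices taken mod 7.
Cross-terms: 6, -18, -36, -93, -22, -32, -39  ⇒  Σ = -234
Area = |Σ|/2 = 117.
Hole:
Apply the surveyor's formula: 2A = Σ (x_i·y_{i+1} − x_{i+1}·y_i), indices taken mod 5.
Σ = (0) + (-3) + (-9) + (23) + (15) = 26
Area = |Σ|/2 = 13.
Net area = 117 − 13 = 104.

104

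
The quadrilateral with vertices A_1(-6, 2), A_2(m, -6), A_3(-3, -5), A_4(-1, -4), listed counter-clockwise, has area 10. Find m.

-3

The doubled signed area Σ (x_i y_{i+1} − x_{i+1} y_i) is linear in m.
With m=0 it equals -1; the coefficient of m is -7 (from the two edges through A_2).
So -7·m + -1 = 2·10 = 20 ⇒ m = -3.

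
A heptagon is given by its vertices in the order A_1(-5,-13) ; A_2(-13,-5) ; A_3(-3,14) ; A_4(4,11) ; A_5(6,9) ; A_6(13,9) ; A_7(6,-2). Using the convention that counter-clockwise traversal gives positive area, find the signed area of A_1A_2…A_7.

Cross-terms: -144, -197, -89, -30, -63, -80, -88  ⇒  Σ = -691
Signed area = Σ/2 = -345.5 (negative ⇒ clockwise traversal).

-345.5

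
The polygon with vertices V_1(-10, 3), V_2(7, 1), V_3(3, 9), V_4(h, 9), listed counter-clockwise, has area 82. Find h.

The doubled signed area Σ (x_i y_{i+1} − x_{i+1} y_i) is linear in h.
With h=0 it equals 146; the coefficient of h is -6 (from the two edges through V_4).
So -6·h + 146 = 2·82 = 164 ⇒ h = -3.

-3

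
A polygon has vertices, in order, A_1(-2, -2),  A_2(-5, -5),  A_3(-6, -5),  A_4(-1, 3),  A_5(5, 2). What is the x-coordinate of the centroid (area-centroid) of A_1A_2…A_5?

-130/153

Apply the shoelace formula. First the cross-terms c_i = x_i·y_{i+1} − x_{i+1}·y_i:
  0, -5, -23, -17, -6  ⇒  2A = -51, A = -25.5.
Then Σ (x_i + x_{i+1})·c_i = 130, so x̄ = 130 / (6·(-25.5)) = -130/153.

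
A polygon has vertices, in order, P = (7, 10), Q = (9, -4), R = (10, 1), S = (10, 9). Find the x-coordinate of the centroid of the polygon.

Apply the shoelace (surveyor's) formula. First the cross-terms c_i = x_i·y_{i+1} − x_{i+1}·y_i:
  -118, 49, 80, 37  ⇒  2A = 48, A = 24.
Then Σ (x_i + x_{i+1})·c_i = 1272, so x̄ = 1272 / (6·24) = 53/6.

53/6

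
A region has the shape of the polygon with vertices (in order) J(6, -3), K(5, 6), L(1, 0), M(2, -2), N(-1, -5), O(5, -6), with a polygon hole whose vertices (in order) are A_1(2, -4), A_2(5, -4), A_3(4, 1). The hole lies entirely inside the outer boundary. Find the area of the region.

Outer boundary:
Apply the shoelace (surveyor's) formula: 2A = Σ (x_i·y_{i+1} − x_{i+1}·y_i), indices taken mod 6.
J→K: (6)(6) − (5)(-3) = 51
K→L: (5)(0) − (1)(6) = -6
L→M: (1)(-2) − (2)(0) = -2
M→N: (2)(-5) − (-1)(-2) = -12
N→O: (-1)(-6) − (5)(-5) = 31
O→J: (5)(-3) − (6)(-6) = 21
Σ = 83
Area = |Σ|/2 = 41.5.
Hole:
A_1→A_2: (2)(-4) − (5)(-4) = 12
A_2→A_3: (5)(1) − (4)(-4) = 21
A_3→A_1: (4)(-4) − (2)(1) = -18
Σ = 15
Area = |Σ|/2 = 7.5.
Net area = 41.5 − 7.5 = 34.

34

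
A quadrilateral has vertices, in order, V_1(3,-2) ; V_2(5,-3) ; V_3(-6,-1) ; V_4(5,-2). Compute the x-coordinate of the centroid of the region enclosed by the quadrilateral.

Apply the shoelace (surveyor's) formula. First the cross-terms c_i = x_i·y_{i+1} − x_{i+1}·y_i:
  1, -23, 17, -4  ⇒  2A = -9, A = -4.5.
Then Σ (x_i + x_{i+1})·c_i = -18, so x̄ = -18 / (6·(-4.5)) = 2/3.

2/3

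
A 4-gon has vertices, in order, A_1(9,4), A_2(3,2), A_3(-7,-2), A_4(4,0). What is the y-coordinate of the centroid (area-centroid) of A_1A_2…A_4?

Apply the shoelace (surveyor's) formula. First the cross-terms c_i = x_i·y_{i+1} − x_{i+1}·y_i:
  6, 8, 8, 16  ⇒  2A = 38, A = 19.
Then Σ (y_i + y_{i+1})·c_i = 84, so ȳ = 84 / (6·19) = 14/19.

14/19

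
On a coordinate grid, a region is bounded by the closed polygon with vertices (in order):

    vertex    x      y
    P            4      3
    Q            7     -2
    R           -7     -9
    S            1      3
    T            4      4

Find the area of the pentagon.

65

Apply the surveyor's formula: 2A = Σ (x_i·y_{i+1} − x_{i+1}·y_i), indices taken mod 5.
P→Q: (4)(-2) − (7)(3) = -29
Q→R: (7)(-9) − (-7)(-2) = -77
R→S: (-7)(3) − (1)(-9) = -12
S→T: (1)(4) − (4)(3) = -8
T→P: (4)(3) − (4)(4) = -4
Σ = -130
Area = |Σ|/2 = 65.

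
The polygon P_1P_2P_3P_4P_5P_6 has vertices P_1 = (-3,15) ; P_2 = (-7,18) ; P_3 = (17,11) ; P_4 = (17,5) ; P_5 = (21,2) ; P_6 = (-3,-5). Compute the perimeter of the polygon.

86

|P_1P_2| = √((-4)² + (3)²) = √25 = 5
|P_2P_3| = √((24)² + (-7)²) = √625 = 25
|P_3P_4| = √((0)² + (-6)²) = √36 = 6
|P_4P_5| = √((4)² + (-3)²) = √25 = 5
|P_5P_6| = √((-24)² + (-7)²) = √625 = 25
|P_6P_1| = √((0)² + (20)²) = √400 = 20
Perimeter = 5 + 25 + 6 + 5 + 25 + 20 = 86.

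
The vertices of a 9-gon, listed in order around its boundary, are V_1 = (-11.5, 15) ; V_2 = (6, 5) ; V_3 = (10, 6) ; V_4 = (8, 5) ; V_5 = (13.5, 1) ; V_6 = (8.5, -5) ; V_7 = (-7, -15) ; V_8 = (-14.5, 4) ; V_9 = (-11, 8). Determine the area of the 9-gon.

424

Apply the shoelace formula: 2A = Σ (x_i·y_{i+1} − x_{i+1}·y_i), indices taken mod 9.
Σ = (-147.5) + (-14) + (2) + (-59.5) + (-76) + (-162.5) + (-245.5) + (-72) + (-73) = -848
Area = |Σ|/2 = 424.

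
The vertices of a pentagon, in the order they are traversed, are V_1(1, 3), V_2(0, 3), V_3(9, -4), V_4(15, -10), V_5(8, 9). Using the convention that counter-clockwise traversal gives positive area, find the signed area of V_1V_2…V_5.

Apply the shoelace formula: 2A = Σ (x_i·y_{i+1} − x_{i+1}·y_i), indices taken mod 5.
Σ = (3) + (-27) + (-30) + (215) + (15) = 176
Signed area = Σ/2 = 88 (positive ⇒ counter-clockwise traversal).

88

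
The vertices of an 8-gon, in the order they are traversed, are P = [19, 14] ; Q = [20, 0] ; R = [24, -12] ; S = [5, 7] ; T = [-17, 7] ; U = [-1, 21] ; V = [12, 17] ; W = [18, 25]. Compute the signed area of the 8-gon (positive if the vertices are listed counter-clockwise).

-493

Apply the shoelace (surveyor's) formula: 2A = Σ (x_i·y_{i+1} − x_{i+1}·y_i), indices taken mod 8.
Σ = (-280) + (-240) + (228) + (154) + (-350) + (-269) + (-6) + (-223) = -986
Signed area = Σ/2 = -493 (negative ⇒ clockwise traversal).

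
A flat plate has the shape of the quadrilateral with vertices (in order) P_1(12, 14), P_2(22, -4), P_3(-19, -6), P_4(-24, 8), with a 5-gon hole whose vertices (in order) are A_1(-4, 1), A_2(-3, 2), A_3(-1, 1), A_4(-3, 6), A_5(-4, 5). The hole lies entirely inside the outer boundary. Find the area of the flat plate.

Outer boundary:
P_1→P_2: (12)(-4) − (22)(14) = -356
P_2→P_3: (22)(-6) − (-19)(-4) = -208
P_3→P_4: (-19)(8) − (-24)(-6) = -296
P_4→P_1: (-24)(14) − (12)(8) = -432
Σ = -1292
Area = |Σ|/2 = 646.
Hole:
Apply the shoelace (surveyor's) formula: 2A = Σ (x_i·y_{i+1} − x_{i+1}·y_i), indices taken mod 5.
Σ = (-5) + (-1) + (-3) + (9) + (16) = 16
Area = |Σ|/2 = 8.
Net area = 646 − 8 = 638.

638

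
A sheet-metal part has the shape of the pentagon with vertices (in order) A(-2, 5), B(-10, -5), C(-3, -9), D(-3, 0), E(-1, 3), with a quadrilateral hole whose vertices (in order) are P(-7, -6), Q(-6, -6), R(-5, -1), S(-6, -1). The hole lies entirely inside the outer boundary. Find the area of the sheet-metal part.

Outer boundary:
Σ = (60) + (75) + (-27) + (-9) + (1) = 100
Area = |Σ|/2 = 50.
Hole:
Σ = (6) + (-24) + (-1) + (29) = 10
Area = |Σ|/2 = 5.
Net area = 50 − 5 = 45.

45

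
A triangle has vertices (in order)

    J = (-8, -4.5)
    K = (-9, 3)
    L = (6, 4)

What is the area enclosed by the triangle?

56.75

Apply the shoelace (surveyor's) formula: 2A = Σ (x_i·y_{i+1} − x_{i+1}·y_i), indices taken mod 3.
Cross-terms: -64.5, -54, 5  ⇒  Σ = -113.5
Area = |Σ|/2 = 56.75.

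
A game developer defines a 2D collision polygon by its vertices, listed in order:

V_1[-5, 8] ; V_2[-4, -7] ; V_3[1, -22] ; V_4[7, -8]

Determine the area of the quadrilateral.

Apply the shoelace (surveyor's) formula: 2A = Σ (x_i·y_{i+1} − x_{i+1}·y_i), indices taken mod 4.
V_1→V_2: (-5)(-7) − (-4)(8) = 67
V_2→V_3: (-4)(-22) − (1)(-7) = 95
V_3→V_4: (1)(-8) − (7)(-22) = 146
V_4→V_1: (7)(8) − (-5)(-8) = 16
Σ = 324
Area = |Σ|/2 = 162.

162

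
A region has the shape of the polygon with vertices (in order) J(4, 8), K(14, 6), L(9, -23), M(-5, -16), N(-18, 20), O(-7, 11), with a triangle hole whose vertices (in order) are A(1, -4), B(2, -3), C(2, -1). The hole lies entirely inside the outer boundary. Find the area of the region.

633.5

Outer boundary:
Apply the surveyor's formula: 2A = Σ (x_i·y_{i+1} − x_{i+1}·y_i), indices taken mod 6.
Σ = (-88) + (-376) + (-259) + (-388) + (-58) + (-100) = -1269
Area = |Σ|/2 = 634.5.
Hole:
Apply Gauss's area formula: 2A = Σ (x_i·y_{i+1} − x_{i+1}·y_i), indices taken mod 3.
Σ = (5) + (4) + (-7) = 2
Area = |Σ|/2 = 1.
Net area = 634.5 − 1 = 633.5.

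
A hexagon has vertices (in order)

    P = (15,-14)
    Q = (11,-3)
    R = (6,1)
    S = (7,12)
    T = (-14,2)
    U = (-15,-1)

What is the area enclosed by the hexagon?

327

Apply Gauss's area formula: 2A = Σ (x_i·y_{i+1} − x_{i+1}·y_i), indices taken mod 6.
P→Q: (15)(-3) − (11)(-14) = 109
Q→R: (11)(1) − (6)(-3) = 29
R→S: (6)(12) − (7)(1) = 65
S→T: (7)(2) − (-14)(12) = 182
T→U: (-14)(-1) − (-15)(2) = 44
U→P: (-15)(-14) − (15)(-1) = 225
Σ = 654
Area = |Σ|/2 = 327.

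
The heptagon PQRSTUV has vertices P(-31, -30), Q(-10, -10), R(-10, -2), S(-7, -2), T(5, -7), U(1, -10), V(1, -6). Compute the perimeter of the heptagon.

102

|PQ| = √((21)² + (20)²) = √841 = 29
|QR| = √((0)² + (8)²) = √64 = 8
|RS| = √((3)² + (0)²) = √9 = 3
|ST| = √((12)² + (-5)²) = √169 = 13
|TU| = √((-4)² + (-3)²) = √25 = 5
|UV| = √((0)² + (4)²) = √16 = 4
|VP| = √((-32)² + (-24)²) = √1600 = 40
Perimeter = 29 + 8 + 3 + 13 + 5 + 4 + 40 = 102.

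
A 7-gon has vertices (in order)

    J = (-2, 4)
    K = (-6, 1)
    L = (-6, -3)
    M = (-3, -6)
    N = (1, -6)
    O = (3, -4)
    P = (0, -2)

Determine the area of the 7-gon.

Apply the shoelace formula: 2A = Σ (x_i·y_{i+1} − x_{i+1}·y_i), indices taken mod 7.
Cross-terms: 22, 24, 27, 24, 14, -6, -4  ⇒  Σ = 101
Area = |Σ|/2 = 50.5.

50.5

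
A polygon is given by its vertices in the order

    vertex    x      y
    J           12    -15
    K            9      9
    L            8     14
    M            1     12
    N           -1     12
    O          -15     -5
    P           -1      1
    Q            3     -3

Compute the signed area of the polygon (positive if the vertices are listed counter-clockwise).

279.5

Apply the surveyor's formula: 2A = Σ (x_i·y_{i+1} − x_{i+1}·y_i), indices taken mod 8.
Σ = (243) + (54) + (82) + (24) + (185) + (-20) + (0) + (-9) = 559
Signed area = Σ/2 = 279.5 (positive ⇒ counter-clockwise traversal).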